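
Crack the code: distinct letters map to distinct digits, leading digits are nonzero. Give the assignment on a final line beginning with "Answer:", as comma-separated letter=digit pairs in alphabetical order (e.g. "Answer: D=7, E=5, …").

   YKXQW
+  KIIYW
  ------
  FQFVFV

Step 1. [col 1: W + W ≡ V (mod 10)] no forcing yet in column 1 (carry-in 0); V=4 is free and consistent — try it. So V=4.
Step 2. [F] adding two 5-digit numbers gives at most 5+1 digits, and here it does — F is that final carry and must be 1, so F=1.
Step 3. [col 1: W + W ≡ V (mod 10)] column 1 (W + W ≡ V (mod 10), carry-in 0) doesn't pin W yet; pick W=2 and continue. So W=2.
Step 4. [col 2: Q + Y ≡ F (mod 10)] no forcing yet in column 2 (carry-in 0); Q=5 is free and consistent — try it. So Q=5.
Step 5. [col 2: Q + Y ≡ F (mod 10)] from column 2 (Q=5, F=1, carry-in 0, digits 1,2,4,5 already taken and all letters distinct): Y must equal 6 ⇒ Y=6.
Step 6. [col 3: X + I ≡ V (mod 10)] several values work for I in column 3 (X + I ≡ V (mod 10), carry-in 1); try I=3. So I=3.
Step 7. [col 3: X + I ≡ V (mod 10)] from column 3 (I=3, V=4, carry-in 1, digits 1,2,3,4,5,6 already taken and all letters distinct): X must equal 0 ⇒ X=0.
Step 8. [col 4: K + I ≡ F (mod 10)] column 4: given I=3, F=1, carry-in 0, and digits 0,1,2,3,4,5,6 already taken and all letters distinct, K+I≡F (mod 10) forces K=8 ⇒ K=8.

Answer: F=1, I=3, K=8, Q=5, V=4, W=2, X=0, Y=6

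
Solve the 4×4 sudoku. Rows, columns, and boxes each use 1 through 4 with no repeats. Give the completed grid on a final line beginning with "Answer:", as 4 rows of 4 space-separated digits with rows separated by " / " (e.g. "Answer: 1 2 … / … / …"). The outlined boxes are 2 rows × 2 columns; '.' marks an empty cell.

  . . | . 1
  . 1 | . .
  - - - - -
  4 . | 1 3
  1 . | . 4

Step 1. [r1c2∈{2,3,4}] 4 has one home in col 2: r1c2 ⇒ r1c2=4.
Step 2. [r4c3∈{2}] r4c3 is down to just 2 ⇒ r4c3=2.
Step 3. [r1c1∈{2,3}] across row 1, 2 lands solely at r1c1, so r1c1=2.
Step 4. [r1c3∈{3}] r1c3's peers cover all but 3 ⇒ r1c3=3.
Step 5. [r3c2∈{2}] only 2 remains possible at r3c2 ⇒ r3c2=2.
Step 6. [r2c4∈{2}] r2c4 is down to just 2. So r2c4=2.
Step 7. [r2c3∈{4}] r2c3's peers cover all but 4. So r2c3=4.
Step 8. [r4c2∈{3}] only 3 remains possible at r4c2, so r4c2=3.
Step 9. [r2c1∈{3}] r2c1 is down to just 3, so r2c1=3.

Answer: 2 4 3 1 / 3 1 4 2 / 4 2 1 3 / 1 3 2 4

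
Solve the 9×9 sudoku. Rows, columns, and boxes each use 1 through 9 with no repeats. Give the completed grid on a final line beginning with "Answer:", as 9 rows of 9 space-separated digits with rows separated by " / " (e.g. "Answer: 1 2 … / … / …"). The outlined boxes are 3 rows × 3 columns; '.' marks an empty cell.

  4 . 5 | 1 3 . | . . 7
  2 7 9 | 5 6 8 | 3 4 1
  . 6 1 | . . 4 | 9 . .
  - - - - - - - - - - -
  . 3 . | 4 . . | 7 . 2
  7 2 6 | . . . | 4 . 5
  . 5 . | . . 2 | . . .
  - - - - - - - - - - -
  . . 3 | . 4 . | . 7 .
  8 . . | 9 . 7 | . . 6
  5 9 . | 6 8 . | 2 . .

Step 1. [r8c8∈{1,3,5}] row 8 places 3 nowhere but r8c8 ⇒ r8c8=3.
Step 2. [r9c8∈{1}] r9c8 is down to just 1 ⇒ r9c8=1.
Step 3. [r3c9∈{8}] only 8 remains possible at r3c9. So r3c9=8.
Step 4. [r4c6∈{1,5,6,9}] 6 has one home in col 6: r4c6. So r4c6=6.
Step 5. [r6c7∈{1,6,8}] r6c7 is the only open cell in col 7 admitting 1. So r6c7=1.
Step 6. [r6c1∈{9}] r6c1 is down to just 9, so r6c1=9.
Step 7. [r7c6∈{1,5}] col 6 places 5 nowhere but r7c6, so r7c6=5.
Step 8. [r8c5∈{1,2}] r8c5 is the only open cell in box 8 admitting 1. So r8c5=1.
Step 9. [r6c3∈{4,8}] in row 6, 4 fits only at r6c3 ⇒ r6c3=4.
Step 10. [r5c5∈{9}] only 9 remains possible at r5c5, so r5c5=9.
Step 11. [r5c8∈{8}] r5c8 has the single candidate 8, so r5c8=8.
Step 12. [r3c5∈{2,7}] across col 5, 2 lands solely at r3c5, so r3c5=2.
Step 13. [r5c4∈{3}] only 3 remains possible at r5c4. So r5c4=3.
Step 14. [r6c5∈{7}] r6c5 has the single candidate 7. So r6c5=7.
Step 15. [r7c1∈{1,6}] row 7 places 6 nowhere but r7c1. So r7c1=6.
Step 16. [r6c8∈{6}] r6c8 has the single candidate 6, so r6c8=6.
Step 17. [r7c9∈{9}] r7c9 is down to just 9 ⇒ r7c9=9.
Step 18. [r4c1∈{1}] r4c1 has the single candidate 1, so r4c1=1.
Step 19. [r1c6∈{9}] r1c6 is down to just 9, so r1c6=9.
Step 20. [r9c9∈{4}] r9c9's peers cover all but 4. So r9c9=4.
Step 21. [r1c8∈{2}] r1c8 is down to just 2. So r1c8=2.
Step 22. [r4c8∈{9}] r4c8 has the single candidate 9 ⇒ r4c8=9.
Step 23. [r9c3∈{7}] r9c3 has the single candidate 7, so r9c3=7.
Step 24. [r3c1∈{3}] nothing but 3 survives at r3c1. So r3c1=3.
Step 25. [r5c6∈{1}] r5c6 has the single candidate 1 ⇒ r5c6=1.
Step 26. [r7c2∈{1}] only 1 remains possible at r7c2, so r7c2=1.
Step 27. [r1c7∈{6}] nothing but 6 survives at r1c7, so r1c7=6.
Step 28. [r1c2∈{8}] r1c2's peers cover all but 8. So r1c2=8.
Step 29. [r6c9∈{3}] r6c9 has the single candidate 3. So r6c9=3.
Step 30. [r8c7∈{5}] r8c7 is down to just 5. So r8c7=5.
Step 31. [r8c2∈{4}] only 4 remains possible at r8c2, so r8c2=4.
Step 32. [r4c5∈{5}] r4c5's peers cover all but 5. So r4c5=5.
Step 33. [r4c3∈{8}] nothing but 8 survives at r4c3 ⇒ r4c3=8.
Step 34. [r8c3∈{2}] r8c3 has the single candidate 2, so r8c3=2.
Step 35. [r7c7∈{8}] r7c7 is down to just 8, so r7c7=8.
Step 36. [r3c4∈{7}] r3c4 has the single candidate 7. So r3c4=7.
Step 37. [r7c4∈{2}] r7c4 is down to just 2, so r7c4=2.
Step 38. [r6c4∈{8}] nothing but 8 survives at r6c4, so r6c4=8.
Step 39. [r3c8∈{5}] nothing but 5 survives at r3c8 ⇒ r3c8=5.
Step 40. [r9c6∈{3}] r9c6 has the single candidate 3, so r9c6=3.

Answer: 4 8 5 1 3 9 6 2 7 / 2 7 9 5 6 8 3 4 1 / 3 6 1 7 2 4 9 5 8 / 1 3 8 4 5 6 7 9 2 / 7 2 6 3 9 1 4 8 5 / 9 5 4 8 7 2 1 6 3 / 6 1 3 2 4 5 8 7 9 / 8 4 2 9 1 7 5 3 6 / 5 9 7 6 8 3 2 1 4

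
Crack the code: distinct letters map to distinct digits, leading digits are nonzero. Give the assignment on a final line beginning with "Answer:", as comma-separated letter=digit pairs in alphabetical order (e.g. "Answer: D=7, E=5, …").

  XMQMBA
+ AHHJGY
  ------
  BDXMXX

Step 1. [col 1: A + Y ≡ X (mod 10)] A=2 is one option consistent with column 1 (A + Y ≡ X (mod 10), carry-in 0) — take it, so A=2.
Step 2. [col 1: A + Y ≡ X (mod 10)] no forcing yet in column 1 (carry-in 0); Y=1 is free and consistent — try it. So Y=1.
Step 3. [col 1: A + Y ≡ X (mod 10)] column 1: given A=2, Y=1, carry-in 0, and digits 1,2 already taken and all letters distinct, A+Y≡X (mod 10) forces X=3 ⇒ X=3.
Step 4. [col 2: B + G ≡ X (mod 10)] several values work for G in column 2 (B + G ≡ X (mod 10), carry-in 0); try G=7. So G=7.
Step 5. [col 2: B + G ≡ X (mod 10)] in column 2 we have B+G≡X with carry-in 0; given G=7, X=3 and digits 1,2,3,7 already taken and all letters distinct, that pins B to 6 ⇒ B=6.
Step 6. [col 3: M + J ≡ M (mod 10)] column 3 reads M+J+carry(1)=M with nothing yet; with digits 1,2,3,6,7 already taken and all letters distinct, the only value for J is 9 ⇒ J=9.
Step 7. [col 3: M + J ≡ M (mod 10)] M=5 is one option consistent with column 3 (M + J ≡ M (mod 10), carry-in 1) — take it ⇒ M=5.
Step 8. [col 4: Q + H ≡ X (mod 10)] several values work for H in column 4 (Q + H ≡ X (mod 10), carry-in 1); try H=4. So H=4.
Step 9. [col 4: Q + H ≡ X (mod 10)] column 4 reads Q+H+carry(1)=X with H=4, X=3; with digits 1,2,3,4,5,6,7,9 already taken and all letters distinct, the only value for Q is 8, so Q=8.
Step 10. [col 5: M + H ≡ D (mod 10)] column 5 reads M+H+carry(1)=D with M=5, H=4; with digits 1,2,3,4,5,6,7,8,9 already taken and all letters distinct, the only value for D is 0 ⇒ D=0.

Answer: A=2, B=6, D=0, G=7, H=4, J=9, M=5, Q=8, X=3, Y=1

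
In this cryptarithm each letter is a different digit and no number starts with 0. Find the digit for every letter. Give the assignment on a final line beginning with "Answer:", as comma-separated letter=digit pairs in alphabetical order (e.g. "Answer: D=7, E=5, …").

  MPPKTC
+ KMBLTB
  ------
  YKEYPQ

Step 1. [col 1: C + B ≡ Q (mod 10)] Q=0 is one option consistent with column 1 (C + B ≡ Q (mod 10), carry-in 0) — take it. So Q=0.
Step 2. [col 1: C + B ≡ Q (mod 10)] no forcing yet in column 1 (carry-in 0); C=8 is free and consistent — try it ⇒ C=8.
Step 3. [col 1: C + B ≡ Q (mod 10)] column 1 reads C+B+carry(0)=Q with C=8, Q=0; with digits 0,8 already taken and all letters distinct, the only value for B is 2. So B=2.
Step 4. [col 2: T + T ≡ P (mod 10)] several values work for P in column 2 (T + T ≡ P (mod 10), carry-in 1); try P=7, so P=7.
Step 5. [col 2: T + T ≡ P (mod 10)] from column 2 (P=7, carry-in 1, digits 0,2,7,8 already taken and all letters distinct): T must equal 3, so T=3.
Step 6. [col 3: K + L ≡ Y (mod 10)] several values work for Y in column 3 (K + L ≡ Y (mod 10), carry-in 0); try Y=6 ⇒ Y=6.
Step 7. [col 3: K + L ≡ Y (mod 10)] no forcing yet in column 3 (carry-in 0); K=1 is free and consistent — try it. So K=1.
Step 8. [col 3: K + L ≡ Y (mod 10)] column 3 reads K+L+carry(0)=Y with K=1, Y=6; with digits 0,1,2,3,6,7,8 already taken and all letters distinct, the only value for L is 5, so L=5.
Step 9. [col 4: P + B ≡ E (mod 10)] in column 4 we have P+B≡E with carry-in 0; given P=7, B=2 and digits 0,1,2,3,5,6,7,8 already taken and all letters distinct, that pins E to 9 ⇒ E=9.
Step 10. [col 5: P + M ≡ K (mod 10)] column 5 reads P+M+carry(0)=K with P=7, K=1; with digits 0,1,2,3,5,6,7,8,9 already taken and all letters distinct, the only value for M is 4. So M=4.

Answer: B=2, C=8, E=9, K=1, L=5, M=4, P=7, Q=0, T=3, Y=6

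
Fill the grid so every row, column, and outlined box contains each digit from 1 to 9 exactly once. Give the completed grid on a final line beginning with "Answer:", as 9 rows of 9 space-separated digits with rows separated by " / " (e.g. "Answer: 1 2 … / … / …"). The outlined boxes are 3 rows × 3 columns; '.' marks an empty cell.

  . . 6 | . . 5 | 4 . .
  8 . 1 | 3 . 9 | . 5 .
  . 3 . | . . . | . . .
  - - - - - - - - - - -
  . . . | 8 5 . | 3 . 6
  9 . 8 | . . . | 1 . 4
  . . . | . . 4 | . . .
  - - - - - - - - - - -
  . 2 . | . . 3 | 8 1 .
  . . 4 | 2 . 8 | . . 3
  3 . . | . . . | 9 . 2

Step 1. [r2c9∈{7}] r2c9 has the single candidate 7. So r2c9=7.
Step 2. [r5c2∈{5,6,7}] 5 has one home in row 5: r5c2 ⇒ r5c2=5.
Step 3. [r4c8∈{2,7,9}] across row 4, 9 lands solely at r4c8, so r4c8=9.
Step 4. [r7c9∈{5}] only 5 remains possible at r7c9, so r7c9=5.
Step 5. [r9c4∈{1,4,5,6,7}] in col 4, 5 fits only at r9c4 ⇒ r9c4=5.
Step 6. [r9c3∈{7}] r9c3 has the single candidate 7 ⇒ r9c3=7.
Step 7. [r7c1∈{6}] r7c1 has the single candidate 6, so r7c1=6.
Step 8. [r4c3∈{2}] only 2 remains possible at r4c3. So r4c3=2.
Step 9. [r5c5∈{2,3,6,7}] across row 5, 3 lands solely at r5c5, so r5c5=3.
Step 10. [r6c2∈{1,6,7}] in col 2, 6 fits only at r6c2, so r6c2=6.
Step 11. [r7c3∈{9}] only 9 remains possible at r7c3 ⇒ r7c3=9.
Step 12. [r8c5∈{1,6,7,9}] in row 8, 9 fits only at r8c5. So r8c5=9.
Step 13. [r6c9∈{8}] r6c9's peers cover all but 8 ⇒ r6c9=8.
Step 14. [r2c2∈{4}] r2c2's peers cover all but 4. So r2c2=4.
Step 15. [r8c2∈{1}] r8c2 has the single candidate 1. So r8c2=1.
Step 16. [r4c2∈{7}] only 7 remains possible at r4c2, so r4c2=7.
Step 17. [r4c6∈{1}] r4c6 has the single candidate 1 ⇒ r4c6=1.
Step 18. [r9c6∈{6}] r9c6 is down to just 6 ⇒ r9c6=6.
Step 19. [r9c5∈{1,4}] r9c5 is the only open cell in row 9 admitting 1 ⇒ r9c5=1.
Step 20. [r3c9∈{1,9}] across row 3, 9 lands solely at r3c9 ⇒ r3c9=9.
Step 21. [r3c4∈{1,4,6,7}] row 3 places 1 nowhere but r3c4. So r3c4=1.
Step 22. [r1c4∈{7}] r1c4's peers cover all but 7. So r1c4=7.
Step 23. [r3c6∈{2}] only 2 remains possible at r3c6 ⇒ r3c6=2.
Step 24. [r3c7∈{6}] only 6 remains possible at r3c7. So r3c7=6.
Step 25. [r5c8∈{2,7}] 2 has one home in row 5: r5c8, so r5c8=2.
Step 26. [r6c8∈{7}] only 7 remains possible at r6c8 ⇒ r6c8=7.
Step 27. [r1c5∈{8}] only 8 remains possible at r1c5. So r1c5=8.
Step 28. [r3c3∈{5}] nothing but 5 survives at r3c3, so r3c3=5.
Step 29. [r3c5∈{4}] r3c5 has the single candidate 4. So r3c5=4.
Step 30. [r8c1∈{5}] r8c1's peers cover all but 5 ⇒ r8c1=5.
Step 31. [r7c4∈{4}] r7c4 has the single candidate 4 ⇒ r7c4=4.
Step 32. [r4c1∈{4}] nothing but 4 survives at r4c1 ⇒ r4c1=4.
Step 33. [r6c1∈{1}] only 1 remains possible at r6c1, so r6c1=1.
Step 34. [r3c1∈{7}] only 7 remains possible at r3c1 ⇒ r3c1=7.
Step 35. [r1c8∈{3}] nothing but 3 survives at r1c8, so r1c8=3.
Step 36. [r5c4∈{6}] r5c4 is down to just 6. So r5c4=6.
Step 37. [r9c2∈{8}] r9c2 is down to just 8 ⇒ r9c2=8.
Step 38. [r6c5∈{2}] r6c5 has the single candidate 2, so r6c5=2.
Step 39. [r5c6∈{7}] r5c6's peers cover all but 7 ⇒ r5c6=7.
Step 40. [r3c8∈{8}] r3c8 is down to just 8. So r3c8=8.
Step 41. [r2c5∈{6}] nothing but 6 survives at r2c5, so r2c5=6.
Step 42. [r8c8∈{6}] r8c8 has the single candidate 6 ⇒ r8c8=6.
Step 43. [r1c9∈{1}] only 1 remains possible at r1c9. So r1c9=1.
Step 44. [r2c7∈{2}] r2c7 has the single candidate 2, so r2c7=2.
Step 45. [r7c5∈{7}] r7c5's peers cover all but 7 ⇒ r7c5=7.
Step 46. [r1c1∈{2}] only 2 remains possible at r1c1 ⇒ r1c1=2.
Step 47. [r8c7∈{7}] nothing but 7 survives at r8c7. So r8c7=7.
Step 48. [r6c7∈{5}] r6c7 is down to just 5 ⇒ r6c7=5.
Step 49. [r9c8∈{4}] r9c8 has the single candidate 4 ⇒ r9c8=4.
Step 50. [r6c4∈{9}] nothing but 9 survives at r6c4 ⇒ r6c4=9.
Step 51. [r1c2∈{9}] nothing but 9 survives at r1c2, so r1c2=9.
Step 52. [r6c3∈{3}] nothing but 3 survives at r6c3 ⇒ r6c3=3.

Answer: 2 9 6 7 8 5 4 3 1 / 8 4 1 3 6 9 2 5 7 / 7 3 5 1 4 2 6 8 9 / 4 7 2 8 5 1 3 9 6 / 9 5 8 6 3 7 1 2 4 / 1 6 3 9 2 4 5 7 8 / 6 2 9 4 7 3 8 1 5 / 5 1 4 2 9 8 7 6 3 / 3 8 7 5 1 6 9 4 2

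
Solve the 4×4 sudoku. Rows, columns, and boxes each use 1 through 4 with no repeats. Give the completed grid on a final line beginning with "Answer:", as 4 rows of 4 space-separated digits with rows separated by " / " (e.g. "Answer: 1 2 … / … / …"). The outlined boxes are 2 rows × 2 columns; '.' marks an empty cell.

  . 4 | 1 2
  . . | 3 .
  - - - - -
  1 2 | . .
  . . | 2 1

Step 1. [r3c3∈{4}] r3c3 is down to just 4. So r3c3=4.
Step 2. [r4c1∈{3,4}] across row 4, 4 lands solely at r4c1, so r4c1=4.
Step 3. [r2c1∈{2}] r2c1 is down to just 2, so r2c1=2.
Step 4. [r4c2∈{3}] only 3 remains possible at r4c2, so r4c2=3.
Step 5. [r1c1∈{3}] r1c1 is down to just 3, so r1c1=3.
Step 6. [r3c4∈{3}] r3c4's peers cover all but 3, so r3c4=3.
Step 7. [r2c4∈{4}] nothing but 4 survives at r2c4 ⇒ r2c4=4.
Step 8. [r2c2∈{1}] r2c2 has the single candidate 1 ⇒ r2c2=1.

Answer: 3 4 1 2 / 2 1 3 4 / 1 2 4 3 / 4 3 2 1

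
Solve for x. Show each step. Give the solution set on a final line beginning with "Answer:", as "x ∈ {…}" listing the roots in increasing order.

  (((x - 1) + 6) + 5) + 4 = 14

Step 1. [(((x - 1) + 6) + 5) + 4 = 14] subtract 4: x sits inside (… + 4) ⇒ sub: ((x - 1) + 6) + 5 = 10.
Step 2. [((x - 1) + 6) + 5 = 10] the outer +5 inverts by subtracting 5, so sub: (x - 1) + 6 = 5.
Step 3. [(x - 1) + 6 = 5] 6 comes off first (subtract 6). So sub: x - 1 = -1.
Step 4. [x - 1 = -1] the outer -1 inverts by adding 1. So sub: x = 0.

Answer: x ∈ {0}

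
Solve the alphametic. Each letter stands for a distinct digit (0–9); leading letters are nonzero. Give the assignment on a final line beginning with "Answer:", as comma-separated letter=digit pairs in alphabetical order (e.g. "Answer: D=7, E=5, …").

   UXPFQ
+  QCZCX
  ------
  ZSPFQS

Step 1. [Z] Z is the leading digit of a 6-digit sum of two 5-digit numbers; the final carry is exactly 1. So Z=1.
Step 2. [col 1: Q + X ≡ S (mod 10)] several values work for Q in column 1 (Q + X ≡ S (mod 10), carry-in 0); try Q=4, so Q=4.
Step 3. [col 1: Q + X ≡ S (mod 10)] column 1 (Q + X ≡ S (mod 10), carry-in 0) doesn't pin X yet; pick X=9 and continue ⇒ X=9.
Step 4. [col 1: Q + X ≡ S (mod 10)] from column 1 (Q=4, X=9, carry-in 0, digits 1,4,9 already taken and all letters distinct): S must equal 3, so S=3.
Step 5. [col 2: F + C ≡ Q (mod 10)] column 2 (F + C ≡ Q (mod 10), carry-in 1) doesn't pin F yet; pick F=7 and continue, so F=7.
Step 6. [col 2: F + C ≡ Q (mod 10)] from column 2 (F=7, Q=4, carry-in 1, digits 1,3,4,7,9 already taken and all letters distinct): C must equal 6. So C=6.
Step 7. [col 3: P + Z ≡ F (mod 10)] column 3 reads P+Z+carry(1)=F with Z=1, F=7; with digits 1,3,4,6,7,9 already taken and all letters distinct, the only value for P is 5. So P=5.
Step 8. [col 5: U + Q ≡ S (mod 10)] from column 5 (Q=4, S=3, carry-in 1, digits 1,3,4,5,6,7,9 already taken and all letters distinct): U must equal 8. So U=8.

Answer: C=6, F=7, P=5, Q=4, S=3, U=8, X=9, Z=1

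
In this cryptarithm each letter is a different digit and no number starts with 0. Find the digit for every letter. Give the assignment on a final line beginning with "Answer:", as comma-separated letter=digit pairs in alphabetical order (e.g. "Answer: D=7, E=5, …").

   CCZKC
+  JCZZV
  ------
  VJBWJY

Step 1. [col 1: C + V ≡ Y (mod 10)] several values work for V in column 1 (C + V ≡ Y (mod 10), carry-in 0); try V=1 ⇒ V=1.
Step 2. [col 1: C + V ≡ Y (mod 10)] no forcing yet in column 1 (carry-in 0); C=9 is free and consistent — try it. So C=9.
Step 3. [col 1: C + V ≡ Y (mod 10)] from column 1 (C=9, V=1, carry-in 0, digits 1,9 already taken and all letters distinct): Y must equal 0. So Y=0.
Step 4. [col 2: K + Z ≡ J (mod 10)] column 2 (K + Z ≡ J (mod 10), carry-in 1) doesn't pin J yet; pick J=6 and continue ⇒ J=6.
Step 5. [col 2: K + Z ≡ J (mod 10)] Z=2 is one option consistent with column 2 (K + Z ≡ J (mod 10), carry-in 1) — take it, so Z=2.
Step 6. [col 2: K + Z ≡ J (mod 10)] column 2 reads K+Z+carry(1)=J with Z=2, J=6; with digits 0,1,2,6,9 already taken and all letters distinct, the only value for K is 3 ⇒ K=3.
Step 7. [col 3: Z + Z ≡ W (mod 10)] in column 3 we have Z+Z≡W with carry-in 0; given Z=2 and digits 0,1,2,3,6,9 already taken and all letters distinct, that pins W to 4. So W=4.
Step 8. [col 4: C + C ≡ B (mod 10)] from column 4 (C=9, carry-in 0, digits 0,1,2,3,4,6,9 already taken and all letters distinct): B must equal 8. So B=8.

Answer: B=8, C=9, J=6, K=3, V=1, W=4, Y=0, Z=2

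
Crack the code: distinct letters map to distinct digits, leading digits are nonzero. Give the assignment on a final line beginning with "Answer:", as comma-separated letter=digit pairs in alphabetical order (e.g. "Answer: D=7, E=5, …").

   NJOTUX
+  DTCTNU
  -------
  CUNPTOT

Step 1. [col 1: X + U ≡ T (mod 10)] no forcing yet in column 1 (carry-in 0); U=3 is free and consistent — try it, so U=3.
Step 2. [C] C is the leading digit of a 7-digit sum of two 6-digit numbers; the final carry is exactly 1, so C=1.
Step 3. [col 1: X + U ≡ T (mod 10)] T=9 is one option consistent with column 1 (X + U ≡ T (mod 10), carry-in 0) — take it, so T=9.
Step 4. [col 1: X + U ≡ T (mod 10)] in column 1 we have X+U≡T with carry-in 0; given U=3, T=9 and digits 1,3,9 already taken and all letters distinct, that pins X to 6. So X=6.
Step 5. [col 2: U + N ≡ O (mod 10)] no forcing yet in column 2 (carry-in 0); N=7 is free and consistent — try it. So N=7.
Step 6. [col 2: U + N ≡ O (mod 10)] column 2 reads U+N+carry(0)=O with U=3, N=7; with digits 1,3,6,7,9 already taken and all letters distinct, the only value for O is 0, so O=0.
Step 7. [col 4: O + C ≡ P (mod 10)] column 4: given O=0, C=1, carry-in 1, and digits 0,1,3,6,7,9 already taken and all letters distinct, O+C≡P (mod 10) forces P=2, so P=2.
Step 8. [col 5: J + T ≡ N (mod 10)] in column 5 we have J+T≡N with carry-in 0; given T=9, N=7 and digits 0,1,2,3,6,7,9 already taken and all letters distinct, that pins J to 8. So J=8.
Step 9. [col 6: N + D ≡ U (mod 10)] column 6 reads N+D+carry(1)=U with N=7, U=3; with digits 0,1,2,3,6,7,8,9 already taken and all letters distinct, the only value for D is 5, so D=5.

Answer: C=1, D=5, J=8, N=7, O=0, P=2, T=9, U=3, X=6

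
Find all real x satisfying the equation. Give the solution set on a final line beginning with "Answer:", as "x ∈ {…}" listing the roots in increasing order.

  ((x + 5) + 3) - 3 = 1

Step 1. [((x + 5) + 3) - 3 = 1] the outer -3 inverts by adding 3. So sub: (x + 5) + 3 = 4.
Step 2. [(x + 5) + 3 = 4] +3 is outermost — subtract 3 both sides ⇒ sub: x + 5 = 1.
Step 3. [x + 5 = 1] peel the +5: subtract 5 from each side, so sub: x = -4.

Answer: x ∈ {-4}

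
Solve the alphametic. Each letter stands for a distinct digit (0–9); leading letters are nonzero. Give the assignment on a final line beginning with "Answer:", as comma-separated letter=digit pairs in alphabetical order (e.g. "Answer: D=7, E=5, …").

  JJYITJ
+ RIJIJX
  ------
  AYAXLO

Step 1. [col 1: J + X ≡ O (mod 10)] several values work for X in column 1 (J + X ≡ O (mod 10), carry-in 0); try X=2, so X=2.
Step 2. [col 1: J + X ≡ O (mod 10)] no forcing yet in column 1 (carry-in 0); J=1 is free and consistent — try it, so J=1.
Step 3. [col 1: J + X ≡ O (mod 10)] from column 1 (J=1, X=2, carry-in 0, digits 1,2 already taken and all letters distinct): O must equal 3 ⇒ O=3.
Step 4. [col 2: T + J ≡ L (mod 10)] column 2 (T + J ≡ L (mod 10), carry-in 0) doesn't pin L yet; pick L=5 and continue ⇒ L=5.
Step 5. [col 2: T + J ≡ L (mod 10)] column 2 reads T+J+carry(0)=L with J=1, L=5; with digits 1,2,3,5 already taken and all letters distinct, the only value for T is 4. So T=4.
Step 6. [col 3: I + I ≡ X (mod 10)] column 3 reads I+I+carry(0)=X with X=2; with digits 1,2,3,4,5 already taken and all letters distinct, the only value for I is 6. So I=6.
Step 7. [col 4: Y + J ≡ A (mod 10)] column 4 (Y + J ≡ A (mod 10), carry-in 1) doesn't pin Y yet; pick Y=7 and continue, so Y=7.
Step 8. [col 4: Y + J ≡ A (mod 10)] column 4 reads Y+J+carry(1)=A with Y=7, J=1; with digits 1,2,3,4,5,6,7 already taken and all letters distinct, the only value for A is 9, so A=9.
Step 9. [col 6: J + R ≡ A (mod 10)] column 6 reads J+R+carry(0)=A with J=1, A=9; with digits 1,2,3,4,5,6,7,9 already taken and all letters distinct, the only value for R is 8 ⇒ R=8.

Answer: A=9, I=6, J=1, L=5, O=3, R=8, T=4, X=2, Y=7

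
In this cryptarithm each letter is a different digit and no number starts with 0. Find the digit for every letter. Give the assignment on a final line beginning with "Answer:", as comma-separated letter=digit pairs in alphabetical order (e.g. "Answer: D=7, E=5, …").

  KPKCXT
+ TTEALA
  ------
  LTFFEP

Step 1. [col 1: T + A ≡ P (mod 10)] A=6 is one option consistent with column 1 (T + A ≡ P (mod 10), carry-in 0) — take it ⇒ A=6.
Step 2. [col 1: T + A ≡ P (mod 10)] no forcing yet in column 1 (carry-in 0); T=4 is free and consistent — try it. So T=4.
Step 3. [col 1: T + A ≡ P (mod 10)] in column 1 we have T+A≡P with carry-in 0; given T=4, A=6 and digits 4,6 already taken and all letters distinct, that pins P to 0. So P=0.
Step 4. [col 2: X + L ≡ E (mod 10)] column 2 (X + L ≡ E (mod 10), carry-in 1) doesn't pin E yet; pick E=8 and continue, so E=8.
Step 5. [col 2: X + L ≡ E (mod 10)] L=5 is one option consistent with column 2 (X + L ≡ E (mod 10), carry-in 1) — take it, so L=5.
Step 6. [col 2: X + L ≡ E (mod 10)] column 2 reads X+L+carry(1)=E with L=5, E=8; with digits 0,4,5,6,8 already taken and all letters distinct, the only value for X is 2, so X=2.
Step 7. [col 3: C + A ≡ F (mod 10)] F=9 is one option consistent with column 3 (C + A ≡ F (mod 10), carry-in 0) — take it. So F=9.
Step 8. [col 3: C + A ≡ F (mod 10)] from column 3 (A=6, F=9, carry-in 0, digits 0,2,4,5,6,8,9 already taken and all letters distinct): C must equal 3 ⇒ C=3.
Step 9. [col 4: K + E ≡ F (mod 10)] from column 4 (E=8, F=9, carry-in 0, digits 0,2,3,4,5,6,8,9 already taken and all letters distinct): K must equal 1, so K=1.

Answer: A=6, C=3, E=8, F=9, K=1, L=5, P=0, T=4, X=2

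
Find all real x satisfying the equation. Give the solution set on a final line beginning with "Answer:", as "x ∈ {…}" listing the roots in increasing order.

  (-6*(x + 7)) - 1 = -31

Step 1. [(-6*(x + 7)) - 1 = -31] 1 comes off first (add 1). So sub: -6*(x + 7) = -30.
Step 2. [-6*(x + 7) = -30] leading coefficient -6: divide by -6, so div: x + 7 = 5.
Step 3. [x + 7 = 5] peel the +7: subtract 7 from each side, so sub: x = -2.

Answer: x ∈ {-2}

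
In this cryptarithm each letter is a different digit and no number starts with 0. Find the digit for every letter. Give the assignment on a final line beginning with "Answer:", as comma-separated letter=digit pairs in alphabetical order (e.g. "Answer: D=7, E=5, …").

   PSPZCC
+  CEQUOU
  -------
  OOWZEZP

Step 1. [col 1: C + U ≡ P (mod 10)] column 1 (C + U ≡ P (mod 10), carry-in 0) doesn't pin C yet; pick C=8 and continue ⇒ C=8.
Step 2. [col 1: C + U ≡ P (mod 10)] P=3 is one option consistent with column 1 (C + U ≡ P (mod 10), carry-in 0) — take it ⇒ P=3.
Step 3. [O] adding two 6-digit numbers gives at most 6+1 digits, and here it does — O is that final carry and must be 1, so O=1.
Step 4. [col 1: C + U ≡ P (mod 10)] in column 1 we have C+U≡P with carry-in 0; given C=8, P=3 and digits 1,3,8 already taken and all letters distinct, that pins U to 5. So U=5.
Step 5. [col 2: C + O ≡ Z (mod 10)] column 2 reads C+O+carry(1)=Z with C=8, O=1; with digits 1,3,5,8 already taken and all letters distinct, the only value for Z is 0. So Z=0.
Step 6. [col 3: Z + U ≡ E (mod 10)] in column 3 we have Z+U≡E with carry-in 1; given Z=0, U=5 and digits 0,1,3,5,8 already taken and all letters distinct, that pins E to 6 ⇒ E=6.
Step 7. [col 4: P + Q ≡ Z (mod 10)] from column 4 (P=3, Z=0, carry-in 0, digits 0,1,3,5,6,8 already taken and all letters distinct): Q must equal 7, so Q=7.
Step 8. [col 5: S + E ≡ W (mod 10)] in column 5 we have S+E≡W with carry-in 1; given E=6 and digits 0,1,3,5,6,7,8 already taken and all letters distinct, that pins S to 2 ⇒ S=2.
Step 9. [col 5: S + E ≡ W (mod 10)] from column 5 (S=2, E=6, carry-in 1, digits 0,1,2,3,5,6,7,8 already taken and all letters distinct): W must equal 9 ⇒ W=9.

Answer: C=8, E=6, O=1, P=3, Q=7, S=2, U=5, W=9, Z=0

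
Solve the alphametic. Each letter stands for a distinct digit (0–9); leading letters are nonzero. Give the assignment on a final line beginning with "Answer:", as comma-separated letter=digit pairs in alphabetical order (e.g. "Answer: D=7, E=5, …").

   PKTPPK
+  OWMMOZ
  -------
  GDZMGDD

Step 1. [col 1: K + Z ≡ D (mod 10)] several values work for D in column 1 (K + Z ≡ D (mod 10), carry-in 0); try D=0 ⇒ D=0.
Step 2. [G] adding two 6-digit numbers gives at most 6+1 digits, and here it does — G is that final carry and must be 1. So G=1.
Step 3. [col 1: K + Z ≡ D (mod 10)] no forcing yet in column 1 (carry-in 0); K=8 is free and consistent — try it. So K=8.
Step 4. [col 1: K + Z ≡ D (mod 10)] from column 1 (K=8, D=0, carry-in 0, digits 0,1,8 already taken and all letters distinct): Z must equal 2. So Z=2.
Step 5. [col 2: P + O ≡ D (mod 10)] several values work for P in column 2 (P + O ≡ D (mod 10), carry-in 1); try P=4. So P=4.
Step 6. [col 2: P + O ≡ D (mod 10)] from column 2 (P=4, D=0, carry-in 1, digits 0,1,2,4,8 already taken and all letters distinct): O must equal 5, so O=5.
Step 7. [col 3: P + M ≡ G (mod 10)] column 3 reads P+M+carry(1)=G with P=4, G=1; with digits 0,1,2,4,5,8 already taken and all letters distinct, the only value for M is 6 ⇒ M=6.
Step 8. [col 4: T + M ≡ M (mod 10)] from column 4 (M=6, carry-in 1, digits 0,1,2,4,5,6,8 already taken and all letters distinct): T must equal 9. So T=9.
Step 9. [col 5: K + W ≡ Z (mod 10)] from column 5 (K=8, Z=2, carry-in 1, digits 0,1,2,4,5,6,8,9 already taken and all letters distinct): W must equal 3 ⇒ W=3.

Answer: D=0, G=1, K=8, M=6, O=5, P=4, T=9, W=3, Z=2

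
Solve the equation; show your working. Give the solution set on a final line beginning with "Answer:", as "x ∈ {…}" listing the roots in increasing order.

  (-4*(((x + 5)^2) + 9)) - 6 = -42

Step 1. [(-4*(((x + 5)^2) + 9)) - 6 = -42] -6 is outermost — add 6 both sides, so sub: -4*(((x + 5)^2) + 9) = -36.
Step 2. [-4*(((x + 5)^2) + 9) = -36] leading coefficient -4: divide by -4 ⇒ div: ((x + 5)^2) + 9 = 9.
Step 3. [((x + 5)^2) + 9 = 9] peel the +9: subtract 9 from each side, so sub: (x + 5)^2 = 0.
Step 4. [(x + 5)^2 = 0] LHS squared, RHS 0 ≥ 0: apply √ (±) ⇒ sqrt: x + 5 = 0.
Step 5. [x + 5 = 0] peel the +5: subtract 5 from each side, so sub: x = -5.

Answer: x ∈ {-5}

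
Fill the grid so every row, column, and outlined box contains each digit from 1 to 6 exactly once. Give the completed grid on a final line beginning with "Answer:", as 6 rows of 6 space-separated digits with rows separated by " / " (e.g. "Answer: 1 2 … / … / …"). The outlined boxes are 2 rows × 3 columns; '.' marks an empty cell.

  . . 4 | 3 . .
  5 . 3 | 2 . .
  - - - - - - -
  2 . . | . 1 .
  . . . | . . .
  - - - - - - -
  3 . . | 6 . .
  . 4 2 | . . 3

Step 1. [r4c5∈{2,3,4,5,6}] r4c5 is the only open cell in col 5 admitting 3 ⇒ r4c5=3.
Step 2. [r6c5∈{5}] r6c5's peers cover all but 5. So r6c5=5.
Step 3. [r1c5∈{6}] r1c5 is down to just 6 ⇒ r1c5=6.
Step 4. [r1c1∈{1}] r1c1 is down to just 1, so r1c1=1.
Step 5. [r4c6∈{2,4,5,6}] in row 4, 2 fits only at r4c6, so r4c6=2.
Step 6. [r3c6∈{4,5,6}] col 6 places 6 nowhere but r3c6, so r3c6=6.
Step 7. [r3c3∈{5}] r3c3 is down to just 5, so r3c3=5.
Step 8. [r5c3∈{1}] r5c3 is down to just 1. So r5c3=1.
Step 9. [r5c6∈{4}] r5c6 is down to just 4, so r5c6=4.
Step 10. [r4c1∈{4,6}] r4c1 is the only open cell in col 1 admitting 4 ⇒ r4c1=4.
Step 11. [r4c3∈{6}] only 6 remains possible at r4c3, so r4c3=6.
Step 12. [r5c5∈{2}] r5c5's peers cover all but 2 ⇒ r5c5=2.
Step 13. [r6c1∈{6}] r6c1 has the single candidate 6. So r6c1=6.
Step 14. [r2c5∈{4}] r2c5 is down to just 4, so r2c5=4.
Step 15. [r5c2∈{5}] only 5 remains possible at r5c2 ⇒ r5c2=5.
Step 16. [r6c4∈{1}] r6c4 is down to just 1 ⇒ r6c4=1.
Step 17. [r2c2∈{6}] nothing but 6 survives at r2c2. So r2c2=6.
Step 18. [r4c2∈{1}] nothing but 1 survives at r4c2. So r4c2=1.
Step 19. [r1c2∈{2}] r1c2's peers cover all but 2, so r1c2=2.
Step 20. [r1c6∈{5}] r1c6 has the single candidate 5. So r1c6=5.
Step 21. [r2c6∈{1}] only 1 remains possible at r2c6, so r2c6=1.
Step 22. [r3c2∈{3}] only 3 remains possible at r3c2, so r3c2=3.
Step 23. [r3c4∈{4}] only 4 remains possible at r3c4, so r3c4=4.
Step 24. [r4c4∈{5}] r4c4's peers cover all but 5. So r4c4=5.

Answer: 1 2 4 3 6 5 / 5 6 3 2 4 1 / 2 3 5 4 1 6 / 4 1 6 5 3 2 / 3 5 1 6 2 4 / 6 4 2 1 5 3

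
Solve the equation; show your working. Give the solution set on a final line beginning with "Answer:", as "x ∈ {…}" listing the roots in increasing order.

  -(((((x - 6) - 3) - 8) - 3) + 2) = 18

Step 1. [-(((((x - 6) - 3) - 8) - 3) + 2) = 18] LHS negated; negate both sides ⇒ neg: ((((x - 6) - 3) - 8) - 3) + 2 = -18.
Step 2. [((((x - 6) - 3) - 8) - 3) + 2 = -18] the outer +2 inverts by subtracting 2 ⇒ sub: (((x - 6) - 3) - 8) - 3 = -20.
Step 3. [(((x - 6) - 3) - 8) - 3 = -20] add 3: x sits inside (… - 3) ⇒ sub: ((x - 6) - 3) - 8 = -17.
Step 4. [((x - 6) - 3) - 8 = -17] the outer -8 inverts by adding 8. So sub: (x - 6) - 3 = -9.
Step 5. [(x - 6) - 3 = -9] peel the -3: add 3 from each side ⇒ sub: x - 6 = -6.
Step 6. [x - 6 = -6] peel the -6: add 6 from each side. So sub: x = 0.

Answer: x ∈ {0}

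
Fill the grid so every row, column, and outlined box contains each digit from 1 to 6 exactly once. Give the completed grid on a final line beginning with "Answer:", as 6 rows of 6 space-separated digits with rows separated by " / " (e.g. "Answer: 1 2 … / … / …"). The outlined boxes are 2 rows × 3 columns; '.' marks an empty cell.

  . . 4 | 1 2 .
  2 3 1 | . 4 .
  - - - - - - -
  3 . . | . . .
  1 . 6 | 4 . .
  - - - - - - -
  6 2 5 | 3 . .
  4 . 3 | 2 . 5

Step 1. [r5c5∈{1}] r5c5 is down to just 1, so r5c5=1.
Step 2. [r4c2∈{5}] r4c2's peers cover all but 5 ⇒ r4c2=5.
Step 3. [r2c6∈{6}] r2c6 is down to just 6. So r2c6=6.
Step 4. [r4c6∈{2,3}] in row 4, 2 fits only at r4c6 ⇒ r4c6=2.
Step 5. [r3c4∈{5,6}] 6 has one home in col 4: r3c4 ⇒ r3c4=6.
Step 6. [r3c5∈{5}] r3c5 has the single candidate 5, so r3c5=5.
Step 7. [r6c5∈{6}] r6c5's peers cover all but 6. So r6c5=6.
Step 8. [r5c6∈{4}] r5c6's peers cover all but 4 ⇒ r5c6=4.
Step 9. [r1c1∈{5}] r1c1 has the single candidate 5 ⇒ r1c1=5.
Step 10. [r3c2∈{4}] r3c2 has the single candidate 4 ⇒ r3c2=4.
Step 11. [r3c6∈{1}] r3c6 has the single candidate 1. So r3c6=1.
Step 12. [r1c6∈{3}] r1c6 has the single candidate 3. So r1c6=3.
Step 13. [r1c2∈{6}] r1c2 is down to just 6 ⇒ r1c2=6.
Step 14. [r3c3∈{2}] only 2 remains possible at r3c3, so r3c3=2.
Step 15. [r4c5∈{3}] r4c5 is down to just 3. So r4c5=3.
Step 16. [r2c4∈{5}] r2c4 is down to just 5. So r2c4=5.
Step 17. [r6c2∈{1}] r6c2 is down to just 1 ⇒ r6c2=1.

Answer: 5 6 4 1 2 3 / 2 3 1 5 4 6 / 3 4 2 6 5 1 / 1 5 6 4 3 2 / 6 2 5 3 1 4 / 4 1 3 2 6 5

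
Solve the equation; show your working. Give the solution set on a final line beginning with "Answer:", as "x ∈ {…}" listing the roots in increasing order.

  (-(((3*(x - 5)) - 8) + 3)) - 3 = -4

Step 1. [(-(((3*(x - 5)) - 8) + 3)) - 3 = -4] peel the -3: add 3 from each side, so sub: -(((3*(x - 5)) - 8) + 3) = -1.
Step 2. [-(((3*(x - 5)) - 8) + 3) = -1] flip signs both sides ⇒ neg: ((3*(x - 5)) - 8) + 3 = 1.
Step 3. [((3*(x - 5)) - 8) + 3 = 1] 3 comes off first (subtract 3). So sub: (3*(x - 5)) - 8 = -2.
Step 4. [(3*(x - 5)) - 8 = -2] -8 is outermost — add 8 both sides. So sub: 3*(x - 5) = 6.
Step 5. [3*(x - 5) = 6] 3 out front; divide by 3 ⇒ div: x - 5 = 2.
Step 6. [x - 5 = 2] the outer -5 inverts by adding 5, so sub: x = 7.

Answer: x ∈ {7}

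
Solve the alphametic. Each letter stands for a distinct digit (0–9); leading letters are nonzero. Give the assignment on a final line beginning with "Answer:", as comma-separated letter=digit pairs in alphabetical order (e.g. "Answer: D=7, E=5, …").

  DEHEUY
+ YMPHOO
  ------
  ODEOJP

Step 1. [col 1: Y + O ≡ P (mod 10)] several values work for O in column 1 (Y + O ≡ P (mod 10), carry-in 0); try O=6 ⇒ O=6.
Step 2. [col 1: Y + O ≡ P (mod 10)] Y=4 is one option consistent with column 1 (Y + O ≡ P (mod 10), carry-in 0) — take it ⇒ Y=4.
Step 3. [col 1: Y + O ≡ P (mod 10)] column 1 reads Y+O+carry(0)=P with Y=4, O=6; with digits 4,6 already taken and all letters distinct, the only value for P is 0. So P=0.
Step 4. [col 2: U + O ≡ J (mod 10)] column 2 (U + O ≡ J (mod 10), carry-in 1) doesn't pin J yet; pick J=2 and continue, so J=2.
Step 5. [col 2: U + O ≡ J (mod 10)] column 2 reads U+O+carry(1)=J with O=6, J=2; with digits 0,2,4,6 already taken and all letters distinct, the only value for U is 5 ⇒ U=5.
Step 6. [col 3: E + H ≡ O (mod 10)] no forcing yet in column 3 (carry-in 1); H=7 is free and consistent — try it. So H=7.
Step 7. [col 3: E + H ≡ O (mod 10)] column 3: given H=7, O=6, carry-in 1, and digits 0,2,4,5,6,7 already taken and all letters distinct, E+H≡O (mod 10) forces E=8. So E=8.
Step 8. [col 5: E + M ≡ D (mod 10)] several values work for M in column 5 (E + M ≡ D (mod 10), carry-in 0); try M=3. So M=3.
Step 9. [col 5: E + M ≡ D (mod 10)] column 5: given E=8, M=3, carry-in 0, and digits 0,2,3,4,5,6,7,8 already taken and all letters distinct, E+M≡D (mod 10) forces D=1. So D=1.

Answer: D=1, E=8, H=7, J=2, M=3, O=6, P=0, U=5, Y=4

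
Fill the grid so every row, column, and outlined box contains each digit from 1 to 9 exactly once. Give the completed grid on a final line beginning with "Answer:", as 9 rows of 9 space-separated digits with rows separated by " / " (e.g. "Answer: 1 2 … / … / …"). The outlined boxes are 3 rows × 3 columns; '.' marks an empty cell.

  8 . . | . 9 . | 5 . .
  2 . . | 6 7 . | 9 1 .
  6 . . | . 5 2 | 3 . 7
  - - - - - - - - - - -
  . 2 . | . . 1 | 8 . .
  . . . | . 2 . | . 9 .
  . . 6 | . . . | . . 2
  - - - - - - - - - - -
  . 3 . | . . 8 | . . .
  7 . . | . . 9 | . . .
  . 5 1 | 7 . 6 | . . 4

Step 1. [r2c2∈{4}] nothing but 4 survives at r2c2 ⇒ r2c2=4.
Step 2. [r6c5∈{3,4,8}] across col 5, 8 lands solely at r6c5. So r6c5=8.
Step 3. [r7c9∈{1,5,6,9}] in col 9, 9 fits only at r7c9. So r7c9=9.
Step 4. [r7c1∈{4}] r7c1 is down to just 4 ⇒ r7c1=4.
Step 5. [r2c6∈{3}] r2c6 has the single candidate 3 ⇒ r2c6=3.
Step 6. [r9c8∈{2,3,8}] r9c8 is the only open cell in row 9 admitting 8, so r9c8=8.
Step 7. [r1c6∈{4}] r1c6 has the single candidate 4 ⇒ r1c6=4.
Step 8. [r1c4∈{1}] r1c4 has the single candidate 1. So r1c4=1.
Step 9. [r8c2∈{6,8}] across col 2, 6 lands solely at r8c2 ⇒ r8c2=6.
Step 10. [r4c5∈{3,4,6}] across col 5, 6 lands solely at r4c5, so r4c5=6.
Step 11. [r9c7∈{2}] nothing but 2 survives at r9c7, so r9c7=2.
Step 12. [r8c7∈{1}] r8c7 is down to just 1. So r8c7=1.
Step 13. [r5c9∈{1,3,5,6}] col 9 places 1 nowhere but r5c9, so r5c9=1.
Step 14. [r6c1∈{1,3,5,9}] in col 1, 1 fits only at r6c1 ⇒ r6c1=1.
Step 15. [r5c7∈{4,6,7}] across row 5, 6 lands solely at r5c7 ⇒ r5c7=6.
Step 16. [r6c7∈{4,7}] r6c7 is the only open cell in col 7 admitting 4. So r6c7=4.
Step 17. [r1c2∈{7}] nothing but 7 survives at r1c2. So r1c2=7.
Step 18. [r6c2∈{9}] r6c2 has the single candidate 9. So r6c2=9.
Step 19. [r7c8∈{5,6,7}] 6 has one home in row 7: r7c8. So r7c8=6.
Step 20. [r7c4∈{2,5}] 5 has one home in row 7: r7c4. So r7c4=5.
Step 21. [r6c4∈{3}] r6c4's peers cover all but 3 ⇒ r6c4=3.
Step 22. [r5c4∈{4}] only 4 remains possible at r5c4, so r5c4=4.
Step 23. [r4c3∈{3,4,5,7}] row 4 places 4 nowhere but r4c3 ⇒ r4c3=4.
Step 24. [r5c3∈{3,5,7,8}] col 3 places 7 nowhere but r5c3. So r5c3=7.
Step 25. [r4c8∈{3,5,7}] in row 4, 7 fits only at r4c8 ⇒ r4c8=7.
Step 26. [r4c9∈{3,5}] box 6 places 3 nowhere but r4c9 ⇒ r4c9=3.
Step 27. [r6c8∈{5}] r6c8 is down to just 5. So r6c8=5.
Step 28. [r8c8∈{3}] r8c8's peers cover all but 3 ⇒ r8c8=3.
Step 29. [r5c1∈{3,5}] in row 5, 3 fits only at r5c1 ⇒ r5c1=3.
Step 30. [r8c4∈{2}] r8c4 is down to just 2 ⇒ r8c4=2.
Step 31. [r9c1∈{9}] nothing but 9 survives at r9c1, so r9c1=9.
Step 32. [r1c9∈{6}] r1c9's peers cover all but 6. So r1c9=6.
Step 33. [r3c3∈{9}] r3c3 is down to just 9 ⇒ r3c3=9.
Step 34. [r5c6∈{5}] r5c6 has the single candidate 5. So r5c6=5.
Step 35. [r7c5∈{1}] r7c5 has the single candidate 1, so r7c5=1.
Step 36. [r4c1∈{5}] nothing but 5 survives at r4c1 ⇒ r4c1=5.
Step 37. [r8c3∈{8}] r8c3 is down to just 8. So r8c3=8.
Step 38. [r1c3∈{3}] nothing but 3 survives at r1c3, so r1c3=3.
Step 39. [r8c9∈{5}] r8c9's peers cover all but 5, so r8c9=5.
Step 40. [r2c9∈{8}] nothing but 8 survives at r2c9. So r2c9=8.
Step 41. [r3c8∈{4}] nothing but 4 survives at r3c8, so r3c8=4.
Step 42. [r8c5∈{4}] only 4 remains possible at r8c5, so r8c5=4.
Step 43. [r4c4∈{9}] r4c4 has the single candidate 9, so r4c4=9.
Step 44. [r5c2∈{8}] nothing but 8 survives at r5c2. So r5c2=8.
Step 45. [r3c2∈{1}] r3c2 has the single candidate 1. So r3c2=1.
Step 46. [r2c3∈{5}] r2c3 has the single candidate 5. So r2c3=5.
Step 47. [r1c8∈{2}] r1c8's peers cover all but 2. So r1c8=2.
Step 48. [r3c4∈{8}] only 8 remains possible at r3c4 ⇒ r3c4=8.
Step 49. [r7c3∈{2}] only 2 remains possible at r7c3, so r7c3=2.
Step 50. [r6c6∈{7}] r6c6's peers cover all but 7. So r6c6=7.
Step 51. [r7c7∈{7}] nothing but 7 survives at r7c7 ⇒ r7c7=7.
Step 52. [r9c5∈{3}] nothing but 3 survives at r9c5. So r9c5=3.

Answer: 8 7 3 1 9 4 5 2 6 / 2 4 5 6 7 3 9 1 8 / 6 1 9 8 5 2 3 4 7 / 5 2 4 9 6 1 8 7 3 / 3 8 7 4 2 5 6 9 1 / 1 9 6 3 8 7 4 5 2 / 4 3 2 5 1 8 7 6 9 / 7 6 8 2 4 9 1 3 5 / 9 5 1 7 3 6 2 8 4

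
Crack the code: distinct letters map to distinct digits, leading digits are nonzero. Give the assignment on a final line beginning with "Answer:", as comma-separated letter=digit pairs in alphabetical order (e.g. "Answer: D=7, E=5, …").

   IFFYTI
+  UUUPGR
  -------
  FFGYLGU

Step 1. [col 1: I + R ≡ U (mod 10)] several values work for I in column 1 (I + R ≡ U (mod 10), carry-in 0); try I=4. So I=4.
Step 2. [col 1: I + R ≡ U (mod 10)] several values work for R in column 1 (I + R ≡ U (mod 10), carry-in 0); try R=3, so R=3.
Step 3. [col 1: I + R ≡ U (mod 10)] in column 1 we have I+R≡U with carry-in 0; given I=4, R=3 and digits 3,4 already taken and all letters distinct, that pins U to 7 ⇒ U=7.
Step 4. [F] F is the leading digit of a 7-digit sum of two 6-digit numbers; the final carry is exactly 1 ⇒ F=1.
Step 5. [col 2: T + G ≡ G (mod 10)] in column 2 we have T+G≡G with carry-in 0; given nothing yet and digits 1,3,4,7 already taken and all letters distinct, that pins T to 0 ⇒ T=0.
Step 6. [col 2: T + G ≡ G (mod 10)] several values work for G in column 2 (T + G ≡ G (mod 10), carry-in 0); try G=8, so G=8.
Step 7. [col 3: Y + P ≡ L (mod 10)] from column 3 (nothing yet, carry-in 0, digits 0,1,3,4,7,8 already taken and all letters distinct): L must equal 5 ⇒ L=5.
Step 8. [col 3: Y + P ≡ L (mod 10)] several values work for Y in column 3 (Y + P ≡ L (mod 10), carry-in 0); try Y=9 ⇒ Y=9.
Step 9. [col 3: Y + P ≡ L (mod 10)] column 3 reads Y+P+carry(0)=L with Y=9, L=5; with digits 0,1,3,4,5,7,8,9 already taken and all letters distinct, the only value for P is 6 ⇒ P=6.

Answer: F=1, G=8, I=4, L=5, P=6, R=3, T=0, U=7, Y=9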